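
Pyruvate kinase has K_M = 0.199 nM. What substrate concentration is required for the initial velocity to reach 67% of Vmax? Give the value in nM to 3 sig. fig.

v/Vmax = [S]/(Km+[S]) = 0.67, so [S] = Km·0.67/(1 − 0.67) = 0.199 × 2.030.
[S] = 0.404 nM.

0.404 nM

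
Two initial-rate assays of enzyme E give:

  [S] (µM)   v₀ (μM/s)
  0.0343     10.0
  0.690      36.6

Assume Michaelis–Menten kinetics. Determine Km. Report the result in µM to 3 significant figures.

From v = Vmax[S]/(Km+[S]), each point gives Vmax = v(Km+[S])/[S].
Equating: 10.0(Km+0.0343)/0.0343 = 36.6(Km+0.690)/0.690.
291.5·Km + 10.0 = 53.04·Km + 36.6, so (291.5 − 53.04)·Km = 36.6 − 10.0.
Km = 26.60/238.5 = 0.112 µM; then Vmax = 10.0(0.112+0.0343)/0.0343 = 42.5 μM/s.

0.112 µM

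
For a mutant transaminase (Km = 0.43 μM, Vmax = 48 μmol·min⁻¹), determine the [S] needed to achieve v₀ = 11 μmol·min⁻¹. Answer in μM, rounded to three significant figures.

The required fractional saturation is v/Vmax = 11/48 = 0.2292.
Then [S]/(Km+[S]) = 0.2292 ⇒ [S] = 0.43 × 0.2292/(1 − 0.2292) = 0.128 μM.

0.128 μM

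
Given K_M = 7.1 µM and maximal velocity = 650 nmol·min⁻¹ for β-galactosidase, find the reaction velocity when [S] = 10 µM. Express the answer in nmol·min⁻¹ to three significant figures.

380 nmol·min⁻¹

[S]/(Km+[S]) = 10/17.10 = 0.5848, the fractional saturation.
v = 0.5848 × Vmax = 0.5848 × 650 = 380 nmol·min⁻¹.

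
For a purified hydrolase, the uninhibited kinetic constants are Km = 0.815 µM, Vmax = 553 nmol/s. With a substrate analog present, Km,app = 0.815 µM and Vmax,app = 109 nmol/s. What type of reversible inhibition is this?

noncompetitive

Vmax decreases (553 → 109 nmol/s) while Km is unchanged — pure noncompetitive inhibition.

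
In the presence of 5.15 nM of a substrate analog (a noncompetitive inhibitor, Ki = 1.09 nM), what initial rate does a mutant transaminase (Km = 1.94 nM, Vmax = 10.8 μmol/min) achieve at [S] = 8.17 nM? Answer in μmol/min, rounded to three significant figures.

1.52 μmol/min

With α = 1 + [I]/Ki = 1 + 5.15/1.09 = 5.725, the noncompetitive rate law is v = (Vmax/α)·[S] / (Km + [S]).
v = (10.8/5.725)×8.17 / (1.94 + 8.17) = 15.41/10.11 = 1.52 μmol/min.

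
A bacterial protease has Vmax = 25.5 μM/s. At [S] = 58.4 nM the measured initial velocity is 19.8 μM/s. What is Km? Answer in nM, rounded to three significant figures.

From v = Vmax[S]/(Km+[S]), Km = [S](Vmax − v)/v.
Km = 58.4 × (25.5 − 19.8) / 19.8 = 332.9/19.8 = 16.8 nM.

16.8 nM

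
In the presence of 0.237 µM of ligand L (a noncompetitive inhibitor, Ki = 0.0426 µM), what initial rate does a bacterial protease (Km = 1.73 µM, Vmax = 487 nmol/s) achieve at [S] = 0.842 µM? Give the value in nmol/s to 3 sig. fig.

α = 1 + [I]/Ki = 1 + 0.237/0.0426 = 6.563.
For a noncompetitive inhibitor, Vmax is reduced to Vmax/α while Km is unchanged: Km,app = 1.73 µM, Vmax,app = 74.2 nmol/s.
v = Vmax,app·[S]/(Km,app + [S]) = 74.2 × 0.842/(1.73 + 0.842) = 24.3 nmol/s.

24.3 nmol/s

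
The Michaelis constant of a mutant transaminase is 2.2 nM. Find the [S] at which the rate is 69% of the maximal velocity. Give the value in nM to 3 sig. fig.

v/Vmax = [S]/(Km+[S]) = 0.69, so [S] = Km·0.69/(1 − 0.69) = 2.2 × 2.226.
[S] = 4.90 nM.

4.90 nM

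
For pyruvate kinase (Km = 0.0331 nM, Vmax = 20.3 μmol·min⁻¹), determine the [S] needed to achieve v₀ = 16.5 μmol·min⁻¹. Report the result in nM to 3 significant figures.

0.144 nM

Rearranging v = Vmax[S]/(Km+[S]) gives [S] = Km·v/(Vmax − v).
[S] = 0.0331 × 16.5 / (20.3 − 16.5) = 0.5461/3.800 = 0.144 nM.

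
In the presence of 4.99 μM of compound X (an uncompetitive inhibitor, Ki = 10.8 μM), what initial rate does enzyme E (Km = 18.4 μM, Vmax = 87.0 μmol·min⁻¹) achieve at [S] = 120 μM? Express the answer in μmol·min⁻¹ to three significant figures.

α = 1 + [I]/Ki = 1 + 4.99/10.8 = 1.462.
For an uncompetitive inhibitor, both parameters are divided by α, giving Vmax/α and Km/α: Km,app = 12.6 μM, Vmax,app = 59.5 μmol·min⁻¹.
v = Vmax,app·[S]/(Km,app + [S]) = 59.5 × 120/(12.6 + 120) = 53.9 μmol·min⁻¹.

53.9 μmol·min⁻¹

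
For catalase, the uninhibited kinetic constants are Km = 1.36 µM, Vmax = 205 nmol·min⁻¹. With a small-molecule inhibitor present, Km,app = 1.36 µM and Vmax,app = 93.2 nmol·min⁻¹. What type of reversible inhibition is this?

Vmax decreases (205 → 93.2 nmol·min⁻¹) while Km is unchanged — pure noncompetitive inhibition.

noncompetitive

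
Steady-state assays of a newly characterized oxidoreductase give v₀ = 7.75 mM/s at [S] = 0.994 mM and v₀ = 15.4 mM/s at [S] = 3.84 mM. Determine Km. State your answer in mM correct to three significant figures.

2.02 mM

In reciprocal form, 1/v = (Km/Vmax)·(1/[S]) + 1/Vmax. The two points give (1/[S], 1/v) = (1.006, 0.1290) and (0.2604, 0.06494).
Slope = (0.1290 − 0.06494)/(1.006 − 0.2604) = 0.08597; intercept = 0.1290 − 0.08597×1.006 = 0.04255.
Vmax = 1/intercept = 23.5 mM/s; Km = slope × Vmax = 0.08597 × 23.5 = 2.02 mM.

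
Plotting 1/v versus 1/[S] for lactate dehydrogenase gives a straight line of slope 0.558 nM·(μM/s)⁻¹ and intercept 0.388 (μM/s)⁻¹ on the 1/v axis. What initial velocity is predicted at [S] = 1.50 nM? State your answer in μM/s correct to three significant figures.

1.32 μM/s

The y-intercept is 1/Vmax, so Vmax = 1/0.388 = 2.58 μM/s.
The slope is Km/Vmax, so Km = 0.558 × 2.58 = 1.44 nM.
Then v = 2.58 × 1.50/(1.44 + 1.50) = 1.32 μM/s.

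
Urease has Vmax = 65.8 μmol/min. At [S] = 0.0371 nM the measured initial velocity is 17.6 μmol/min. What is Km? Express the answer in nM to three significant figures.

0.102 nM

From v = Vmax[S]/(Km+[S]), Km = [S](Vmax − v)/v.
Km = 0.0371 × (65.8 − 17.6) / 17.6 = 1.788/17.6 = 0.102 nM.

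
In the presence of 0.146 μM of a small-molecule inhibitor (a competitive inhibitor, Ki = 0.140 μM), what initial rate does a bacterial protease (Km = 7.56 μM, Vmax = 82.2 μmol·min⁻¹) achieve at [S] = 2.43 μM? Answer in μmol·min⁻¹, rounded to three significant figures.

α = 1 + [I]/Ki = 1 + 0.146/0.140 = 2.043.
For a competitive inhibitor, Vmax is unchanged and the apparent Km becomes α·Km: Km,app = 15.4 μM, Vmax,app = 82.2 μmol·min⁻¹.
v = Vmax,app·[S]/(Km,app + [S]) = 82.2 × 2.43/(15.4 + 2.43) = 11.2 μmol·min⁻¹.

11.2 μmol·min⁻¹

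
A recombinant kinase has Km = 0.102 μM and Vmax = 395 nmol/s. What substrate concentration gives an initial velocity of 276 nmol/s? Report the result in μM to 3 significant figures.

Rearranging v = Vmax[S]/(Km+[S]) gives [S] = Km·v/(Vmax − v).
[S] = 0.102 × 276 / (395 − 276) = 28.15/119.0 = 0.237 μM.

0.237 μM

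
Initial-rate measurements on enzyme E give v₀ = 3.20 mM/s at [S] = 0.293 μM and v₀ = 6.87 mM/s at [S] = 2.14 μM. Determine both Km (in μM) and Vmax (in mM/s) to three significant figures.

Km = 0.476 μM; Vmax = 8.40 mM/s

In reciprocal form, 1/v = (Km/Vmax)·(1/[S]) + 1/Vmax. The two points give (1/[S], 1/v) = (3.413, 0.3125) and (0.4673, 0.1456).
Slope = (0.3125 − 0.1456)/(3.413 − 0.4673) = 0.05667; intercept = 0.3125 − 0.05667×3.413 = 0.1191.
Vmax = 1/intercept = 8.40 mM/s; Km = slope × Vmax = 0.05667 × 8.40 = 0.476 μM.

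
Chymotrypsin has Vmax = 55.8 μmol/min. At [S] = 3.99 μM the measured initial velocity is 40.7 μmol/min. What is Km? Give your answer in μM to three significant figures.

From v = Vmax[S]/(Km+[S]), Km = [S](Vmax − v)/v.
Km = 3.99 × (55.8 − 40.7) / 40.7 = 60.25/40.7 = 1.48 μM.

1.48 μM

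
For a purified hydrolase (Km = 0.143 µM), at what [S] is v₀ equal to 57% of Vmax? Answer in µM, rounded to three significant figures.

0.190 µM

v/Vmax = [S]/(Km+[S]) = 0.57, so [S] = Km·0.57/(1 − 0.57) = 0.143 × 1.326.
[S] = 0.190 µM.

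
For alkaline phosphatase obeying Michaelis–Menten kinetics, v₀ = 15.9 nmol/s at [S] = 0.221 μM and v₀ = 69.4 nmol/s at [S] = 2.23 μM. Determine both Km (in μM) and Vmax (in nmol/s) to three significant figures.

From v = Vmax[S]/(Km+[S]), each point gives Vmax = v(Km+[S])/[S].
Equating: 15.9(Km+0.221)/0.221 = 69.4(Km+2.23)/2.23.
71.95·Km + 15.9 = 31.12·Km + 69.4, so (71.95 − 31.12)·Km = 69.4 − 15.9.
Km = 53.50/40.82 = 1.31 μM; then Vmax = 15.9(1.31+0.221)/0.221 = 110 nmol/s.

Km = 1.31 μM; Vmax = 110 nmol/s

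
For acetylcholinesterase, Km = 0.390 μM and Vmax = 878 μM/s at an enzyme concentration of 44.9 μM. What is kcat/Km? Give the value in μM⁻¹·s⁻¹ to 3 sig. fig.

50.1 μM⁻¹·s⁻¹

kcat = Vmax/[E]total = 878/44.9 = 19.6 s⁻¹.
kcat/Km = 19.6/0.390 = 50.1 μM⁻¹·s⁻¹.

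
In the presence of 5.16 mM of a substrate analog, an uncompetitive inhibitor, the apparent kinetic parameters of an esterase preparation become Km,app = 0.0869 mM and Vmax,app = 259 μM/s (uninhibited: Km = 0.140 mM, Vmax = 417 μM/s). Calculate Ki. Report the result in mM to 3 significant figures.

8.46 mM

Uncompetitive: Vmax,app = Vmax/α (and Km,app = Km/α) with α = 1 + [I]/Ki.
α = Vmax/Vmax,app = 417/259 = 1.610.
Ki = [I]/(α − 1) = 5.16/0.6100 = 8.46 mM.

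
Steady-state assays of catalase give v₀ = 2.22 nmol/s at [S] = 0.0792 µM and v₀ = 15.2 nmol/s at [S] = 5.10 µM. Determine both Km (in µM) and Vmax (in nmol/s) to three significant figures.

Km = 0.518 µM; Vmax = 16.7 nmol/s

In reciprocal form, 1/v = (Km/Vmax)·(1/[S]) + 1/Vmax. The two points give (1/[S], 1/v) = (12.63, 0.4505) and (0.1961, 0.06579).
Slope = (0.4505 − 0.06579)/(12.63 − 0.1961) = 0.03095; intercept = 0.4505 − 0.03095×12.63 = 0.05972.
Vmax = 1/intercept = 16.7 nmol/s; Km = slope × Vmax = 0.03095 × 16.7 = 0.518 µM.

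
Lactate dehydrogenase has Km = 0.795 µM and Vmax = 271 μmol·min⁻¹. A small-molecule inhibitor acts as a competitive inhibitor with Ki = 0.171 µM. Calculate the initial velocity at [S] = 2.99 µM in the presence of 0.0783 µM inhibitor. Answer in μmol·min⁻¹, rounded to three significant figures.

195 μmol·min⁻¹

With α = 1 + [I]/Ki = 1 + 0.0783/0.171 = 1.458, the competitive rate law is v = Vmax[S] / (αKm + [S]).
v = 271×2.99 / (1.458×0.795 + 2.99) = 810.3/4.149 = 195 μmol·min⁻¹.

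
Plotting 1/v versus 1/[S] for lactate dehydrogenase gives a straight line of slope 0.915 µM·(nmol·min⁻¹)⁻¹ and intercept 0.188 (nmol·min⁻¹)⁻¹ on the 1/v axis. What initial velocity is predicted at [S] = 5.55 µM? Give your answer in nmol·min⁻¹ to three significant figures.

The y-intercept is 1/Vmax, so Vmax = 1/0.188 = 5.32 nmol·min⁻¹.
The slope is Km/Vmax, so Km = 0.915 × 5.32 = 4.87 µM.
Then v = 5.32 × 5.55/(4.87 + 5.55) = 2.83 nmol·min⁻¹.

2.83 nmol·min⁻¹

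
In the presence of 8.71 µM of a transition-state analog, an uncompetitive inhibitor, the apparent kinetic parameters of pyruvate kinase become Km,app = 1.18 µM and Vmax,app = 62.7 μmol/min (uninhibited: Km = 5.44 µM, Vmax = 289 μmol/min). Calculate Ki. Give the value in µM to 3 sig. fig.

2.41 µM

Uncompetitive: Vmax,app = Vmax/α (and Km,app = Km/α) with α = 1 + [I]/Ki.
α = Vmax/Vmax,app = 289/62.7 = 4.609.
Ki = [I]/(α − 1) = 8.71/3.609 = 2.41 µM.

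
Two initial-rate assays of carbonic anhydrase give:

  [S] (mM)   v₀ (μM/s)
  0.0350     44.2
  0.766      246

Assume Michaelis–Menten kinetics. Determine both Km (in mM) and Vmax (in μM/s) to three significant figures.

Km = 0.214 mM; Vmax = 315 μM/s

From v = Vmax[S]/(Km+[S]), each point gives Vmax = v(Km+[S])/[S].
Equating: 44.2(Km+0.0350)/0.0350 = 246(Km+0.766)/0.766.
1263·Km + 44.2 = 321.1·Km + 246, so (1263 − 321.1)·Km = 246 − 44.2.
Km = 201.8/941.7 = 0.214 mM; then Vmax = 44.2(0.214+0.0350)/0.0350 = 315 μM/s.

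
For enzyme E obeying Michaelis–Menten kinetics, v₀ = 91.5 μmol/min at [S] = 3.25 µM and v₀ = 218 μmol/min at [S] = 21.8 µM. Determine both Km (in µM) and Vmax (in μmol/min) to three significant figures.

Km = 6.97 µM; Vmax = 288 μmol/min

From v = Vmax[S]/(Km+[S]), each point gives Vmax = v(Km+[S])/[S].
Equating: 91.5(Km+3.25)/3.25 = 218(Km+21.8)/21.8.
28.15·Km + 91.5 = 10.00·Km + 218, so (28.15 − 10.00)·Km = 218 − 91.5.
Km = 126.5/18.15 = 6.97 µM; then Vmax = 91.5(6.97+3.25)/3.25 = 288 μmol/min.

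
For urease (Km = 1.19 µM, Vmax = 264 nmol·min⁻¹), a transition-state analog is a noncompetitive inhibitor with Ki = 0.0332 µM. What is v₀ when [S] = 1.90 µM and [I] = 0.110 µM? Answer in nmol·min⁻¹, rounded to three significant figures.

With α = 1 + [I]/Ki = 1 + 0.110/0.0332 = 4.313, the noncompetitive rate law is v = (Vmax/α)·[S] / (Km + [S]).
v = (264/4.313)×1.90 / (1.19 + 1.90) = 116.3/3.090 = 37.6 nmol·min⁻¹.

37.6 nmol·min⁻¹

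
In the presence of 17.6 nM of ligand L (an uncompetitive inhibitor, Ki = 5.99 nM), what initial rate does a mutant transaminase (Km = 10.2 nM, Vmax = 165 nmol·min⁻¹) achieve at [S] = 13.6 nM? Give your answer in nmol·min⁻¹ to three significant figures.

With α = 1 + [I]/Ki = 1 + 17.6/5.99 = 3.938, the uncompetitive rate law is v = (Vmax/α)·[S] / (Km/α + [S]).
v = (165/3.938)×13.6 / (10.2/3.938 + 13.6) = 569.8/16.19 = 35.2 nmol·min⁻¹.

35.2 nmol·min⁻¹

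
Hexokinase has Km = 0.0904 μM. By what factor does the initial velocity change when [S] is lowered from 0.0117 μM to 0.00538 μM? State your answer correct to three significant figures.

0.490

The fractional saturations are [S]/(Km+[S]) = 0.0117/0.1021 = 0.1146 and 0.00538/0.09578 = 0.05617.
v₂/v₁ is just their ratio: 0.05617/0.1146 = 0.490.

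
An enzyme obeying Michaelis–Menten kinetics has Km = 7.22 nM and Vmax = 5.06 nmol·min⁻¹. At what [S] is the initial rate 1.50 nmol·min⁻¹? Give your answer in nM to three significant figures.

3.04 nM

The required fractional saturation is v/Vmax = 1.50/5.06 = 0.2964.
Then [S]/(Km+[S]) = 0.2964 ⇒ [S] = 7.22 × 0.2964/(1 − 0.2964) = 3.04 nM.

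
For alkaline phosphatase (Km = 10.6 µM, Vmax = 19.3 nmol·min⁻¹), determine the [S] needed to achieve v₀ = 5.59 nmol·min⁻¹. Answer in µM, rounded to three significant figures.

Rearranging v = Vmax[S]/(Km+[S]) gives [S] = Km·v/(Vmax − v).
[S] = 10.6 × 5.59 / (19.3 − 5.59) = 59.25/13.71 = 4.32 µM.

4.32 µM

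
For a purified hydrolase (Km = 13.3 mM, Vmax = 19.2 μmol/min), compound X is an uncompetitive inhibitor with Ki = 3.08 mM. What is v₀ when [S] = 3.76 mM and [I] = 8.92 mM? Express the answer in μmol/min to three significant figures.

With α = 1 + [I]/Ki = 1 + 8.92/3.08 = 3.896, the uncompetitive rate law is v = (Vmax/α)·[S] / (Km/α + [S]).
v = (19.2/3.896)×3.76 / (13.3/3.896 + 3.76) = 18.53/7.174 = 2.58 μmol/min.

2.58 μmol/min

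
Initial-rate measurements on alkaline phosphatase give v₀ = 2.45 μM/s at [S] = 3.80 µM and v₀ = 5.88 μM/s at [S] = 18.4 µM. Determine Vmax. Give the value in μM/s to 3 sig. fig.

In reciprocal form, 1/v = (Km/Vmax)·(1/[S]) + 1/Vmax. The two points give (1/[S], 1/v) = (0.2632, 0.4082) and (0.05435, 0.1701).
Slope = (0.4082 − 0.1701)/(0.2632 − 0.05435) = 1.140; intercept = 0.4082 − 1.140×0.2632 = 0.1081.
Vmax = 1/intercept = 9.25 μM/s; Km = slope × Vmax = 1.140 × 9.25 = 10.5 µM.

9.25 μM/s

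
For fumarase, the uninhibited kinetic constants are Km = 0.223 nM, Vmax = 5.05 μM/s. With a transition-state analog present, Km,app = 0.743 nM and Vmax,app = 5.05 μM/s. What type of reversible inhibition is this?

competitive

Km increases (0.223 → 0.743 nM) while Vmax is unchanged — the hallmark of competitive inhibition.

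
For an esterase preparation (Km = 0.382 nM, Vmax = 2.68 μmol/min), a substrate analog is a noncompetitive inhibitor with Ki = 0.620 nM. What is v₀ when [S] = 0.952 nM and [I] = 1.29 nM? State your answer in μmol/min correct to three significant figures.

0.621 μmol/min

α = 1 + [I]/Ki = 1 + 1.29/0.620 = 3.081.
For a noncompetitive inhibitor, Vmax is reduced to Vmax/α while Km is unchanged: Km,app = 0.382 nM, Vmax,app = 0.870 μmol/min.
v = Vmax,app·[S]/(Km,app + [S]) = 0.870 × 0.952/(0.382 + 0.952) = 0.621 μmol/min.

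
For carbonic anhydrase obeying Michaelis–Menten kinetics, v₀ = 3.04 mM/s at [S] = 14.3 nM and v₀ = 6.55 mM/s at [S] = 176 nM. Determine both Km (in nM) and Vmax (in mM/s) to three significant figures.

From v = Vmax[S]/(Km+[S]), each point gives Vmax = v(Km+[S])/[S].
Equating: 3.04(Km+14.3)/14.3 = 6.55(Km+176)/176.
0.2126·Km + 3.04 = 0.03722·Km + 6.55, so (0.2126 − 0.03722)·Km = 6.55 − 3.04.
Km = 3.510/0.1754 = 20.0 nM; then Vmax = 3.04(20.0+14.3)/14.3 = 7.29 mM/s.

Km = 20.0 nM; Vmax = 7.29 mM/s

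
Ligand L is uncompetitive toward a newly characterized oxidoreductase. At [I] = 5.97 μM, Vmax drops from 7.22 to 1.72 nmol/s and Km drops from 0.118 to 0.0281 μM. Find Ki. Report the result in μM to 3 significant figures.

Uncompetitive: Vmax,app = Vmax/α (and Km,app = Km/α) with α = 1 + [I]/Ki.
α = Vmax/Vmax,app = 7.22/1.72 = 4.198.
Ki = [I]/(α − 1) = 5.97/3.198 = 1.87 μM.

1.87 μM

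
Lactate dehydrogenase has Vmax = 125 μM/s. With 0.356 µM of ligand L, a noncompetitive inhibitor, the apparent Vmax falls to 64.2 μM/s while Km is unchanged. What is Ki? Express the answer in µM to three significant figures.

Noncompetitive: Vmax,app = Vmax/α with α = 1 + [I]/Ki.
α = Vmax/Vmax,app = 125/64.2 = 1.947.
Since α = 1 + [I]/Ki, [I]/Ki = 1.947 − 1 = 0.9470 and Ki = 0.356/0.9470 = 0.376 µM.

0.376 µM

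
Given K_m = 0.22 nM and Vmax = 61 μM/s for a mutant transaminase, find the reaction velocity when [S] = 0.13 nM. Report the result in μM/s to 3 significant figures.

22.7 μM/s

[S]/(Km+[S]) = 0.13/0.3500 = 0.3714, the fractional saturation.
v = 0.3714 × Vmax = 0.3714 × 61 = 22.7 μM/s.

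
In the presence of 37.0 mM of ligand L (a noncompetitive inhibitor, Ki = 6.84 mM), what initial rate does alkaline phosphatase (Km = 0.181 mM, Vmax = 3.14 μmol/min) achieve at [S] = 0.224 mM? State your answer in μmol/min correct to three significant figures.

α = 1 + [I]/Ki = 1 + 37.0/6.84 = 6.409.
For a noncompetitive inhibitor, Vmax is reduced to Vmax/α while Km is unchanged: Km,app = 0.181 mM, Vmax,app = 0.490 μmol/min.
v = Vmax,app·[S]/(Km,app + [S]) = 0.490 × 0.224/(0.181 + 0.224) = 0.271 μmol/min.

0.271 μmol/min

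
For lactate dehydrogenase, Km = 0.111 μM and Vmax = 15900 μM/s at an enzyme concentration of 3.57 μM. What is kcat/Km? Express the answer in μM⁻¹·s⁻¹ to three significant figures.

40100 μM⁻¹·s⁻¹

kcat = Vmax/[E]total = 15900/3.57 = 4450 s⁻¹.
kcat/Km = 4450/0.111 = 40100 μM⁻¹·s⁻¹.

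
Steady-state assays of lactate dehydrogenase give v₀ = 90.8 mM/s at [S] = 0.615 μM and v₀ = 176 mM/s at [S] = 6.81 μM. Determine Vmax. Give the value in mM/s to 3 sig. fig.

From v = Vmax[S]/(Km+[S]), each point gives Vmax = v(Km+[S])/[S].
Equating: 90.8(Km+0.615)/0.615 = 176(Km+6.81)/6.81.
147.6·Km + 90.8 = 25.84·Km + 176, so (147.6 − 25.84)·Km = 176 − 90.8.
Km = 85.20/121.8 = 0.700 μM; then Vmax = 90.8(0.700+0.615)/0.615 = 194 mM/s.

194 mM/s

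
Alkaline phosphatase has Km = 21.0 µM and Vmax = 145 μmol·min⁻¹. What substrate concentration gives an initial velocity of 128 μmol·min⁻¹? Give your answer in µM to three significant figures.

The required fractional saturation is v/Vmax = 128/145 = 0.8828.
Then [S]/(Km+[S]) = 0.8828 ⇒ [S] = 21.0 × 0.8828/(1 − 0.8828) = 158 µM.

158 µM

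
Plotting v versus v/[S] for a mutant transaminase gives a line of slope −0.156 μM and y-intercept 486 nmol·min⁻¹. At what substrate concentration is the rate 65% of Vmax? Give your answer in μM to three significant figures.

0.290 μM

The Eadie–Hofstee slope gives Km = 0.156 μM (slope = −Km).
v/Vmax = [S]/(Km+[S]) = 0.65 ⇒ [S] = Km·0.65/(1−0.65) = 0.156 × 1.857 = 0.290 μM.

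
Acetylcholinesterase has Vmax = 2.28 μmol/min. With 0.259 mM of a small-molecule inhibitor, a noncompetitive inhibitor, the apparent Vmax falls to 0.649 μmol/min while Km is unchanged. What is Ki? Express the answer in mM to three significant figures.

Noncompetitive: Vmax,app = Vmax/α with α = 1 + [I]/Ki.
α = Vmax/Vmax,app = 2.28/0.649 = 3.513.
Since α = 1 + [I]/Ki, [I]/Ki = 3.513 − 1 = 2.513 and Ki = 0.259/2.513 = 0.103 mM.

0.103 mM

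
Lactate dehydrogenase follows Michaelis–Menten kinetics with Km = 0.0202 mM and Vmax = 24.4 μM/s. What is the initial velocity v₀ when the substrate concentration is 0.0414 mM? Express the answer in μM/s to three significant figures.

16.4 μM/s

v = Vmax·[S]/(Km + [S]) = 24.4 × 0.0414 / (0.0202 + 0.0414)
  = 1.010 / 0.06160 = 16.4 μM/s.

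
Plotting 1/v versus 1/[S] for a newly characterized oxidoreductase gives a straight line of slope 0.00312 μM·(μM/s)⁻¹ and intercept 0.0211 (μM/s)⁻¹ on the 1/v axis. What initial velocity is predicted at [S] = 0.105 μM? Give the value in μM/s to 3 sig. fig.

19.7 μM/s

The y-intercept is 1/Vmax, so Vmax = 1/0.0211 = 47.4 μM/s.
The slope is Km/Vmax, so Km = 0.00312 × 47.4 = 0.148 μM.
Then v = 47.4 × 0.105/(0.148 + 0.105) = 19.7 μM/s.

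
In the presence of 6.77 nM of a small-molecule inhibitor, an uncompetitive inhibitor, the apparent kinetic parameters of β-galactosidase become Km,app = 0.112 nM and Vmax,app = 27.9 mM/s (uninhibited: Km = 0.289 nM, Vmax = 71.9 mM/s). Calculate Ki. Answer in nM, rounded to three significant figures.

4.29 nM

Uncompetitive: Vmax,app = Vmax/α (and Km,app = Km/α) with α = 1 + [I]/Ki.
α = Vmax/Vmax,app = 71.9/27.9 = 2.577.
Since α = 1 + [I]/Ki, [I]/Ki = 2.577 − 1 = 1.577 and Ki = 6.77/1.577 = 4.29 nM.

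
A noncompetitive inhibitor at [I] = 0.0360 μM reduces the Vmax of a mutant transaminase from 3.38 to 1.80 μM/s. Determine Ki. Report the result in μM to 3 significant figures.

Noncompetitive: Vmax,app = Vmax/α with α = 1 + [I]/Ki.
α = Vmax/Vmax,app = 3.38/1.80 = 1.878.
Since α = 1 + [I]/Ki, [I]/Ki = 1.878 − 1 = 0.8778 and Ki = 0.0360/0.8778 = 0.0410 μM.

0.0410 μM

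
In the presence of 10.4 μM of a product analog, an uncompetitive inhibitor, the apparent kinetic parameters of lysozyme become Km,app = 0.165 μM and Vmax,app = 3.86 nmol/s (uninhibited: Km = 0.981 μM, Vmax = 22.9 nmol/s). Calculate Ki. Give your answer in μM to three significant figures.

Uncompetitive: Vmax,app = Vmax/α (and Km,app = Km/α) with α = 1 + [I]/Ki.
α = Vmax/Vmax,app = 22.9/3.86 = 5.933.
Ki = [I]/(α − 1) = 10.4/4.933 = 2.11 μM.

2.11 μM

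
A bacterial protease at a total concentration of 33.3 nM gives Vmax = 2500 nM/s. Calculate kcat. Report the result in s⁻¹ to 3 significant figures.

kcat = Vmax/[E]total = 2500 nM/s / 33.3 nM = 75.1 s⁻¹.

75.1 s⁻¹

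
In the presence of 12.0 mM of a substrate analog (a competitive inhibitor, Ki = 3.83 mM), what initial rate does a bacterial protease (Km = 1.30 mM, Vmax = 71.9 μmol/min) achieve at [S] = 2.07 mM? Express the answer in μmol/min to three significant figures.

With α = 1 + [I]/Ki = 1 + 12.0/3.83 = 4.133, the competitive rate law is v = Vmax[S] / (αKm + [S]).
v = 71.9×2.07 / (4.133×1.30 + 2.07) = 148.8/7.443 = 20.0 μmol/min.

20.0 μmol/min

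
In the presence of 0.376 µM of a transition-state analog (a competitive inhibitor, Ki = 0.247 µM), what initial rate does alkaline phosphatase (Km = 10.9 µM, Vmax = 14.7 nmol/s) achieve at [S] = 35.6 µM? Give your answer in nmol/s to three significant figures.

8.29 nmol/s

α = 1 + [I]/Ki = 1 + 0.376/0.247 = 2.522.
For a competitive inhibitor, Vmax is unchanged and the apparent Km becomes α·Km: Km,app = 27.5 µM, Vmax,app = 14.7 nmol/s.
v = Vmax,app·[S]/(Km,app + [S]) = 14.7 × 35.6/(27.5 + 35.6) = 8.29 nmol/s.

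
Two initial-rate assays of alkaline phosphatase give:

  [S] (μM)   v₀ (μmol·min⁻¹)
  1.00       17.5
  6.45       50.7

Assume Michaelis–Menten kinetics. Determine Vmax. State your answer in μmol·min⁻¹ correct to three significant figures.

77.8 μmol·min⁻¹

From v = Vmax[S]/(Km+[S]), each point gives Vmax = v(Km+[S])/[S].
Equating: 17.5(Km+1.00)/1.00 = 50.7(Km+6.45)/6.45.
17.50·Km + 17.5 = 7.860·Km + 50.7, so (17.50 − 7.860)·Km = 50.7 − 17.5.
Km = 33.20/9.640 = 3.44 μM; then Vmax = 17.5(3.44+1.00)/1.00 = 77.8 μmol·min⁻¹.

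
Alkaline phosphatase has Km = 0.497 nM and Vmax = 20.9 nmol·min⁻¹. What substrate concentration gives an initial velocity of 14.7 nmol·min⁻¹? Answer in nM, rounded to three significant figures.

1.18 nM

Rearranging v = Vmax[S]/(Km+[S]) gives [S] = Km·v/(Vmax − v).
[S] = 0.497 × 14.7 / (20.9 − 14.7) = 7.306/6.200 = 1.18 nM.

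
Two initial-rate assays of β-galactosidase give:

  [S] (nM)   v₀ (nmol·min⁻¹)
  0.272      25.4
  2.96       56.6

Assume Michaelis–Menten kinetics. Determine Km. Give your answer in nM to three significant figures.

0.420 nM

In reciprocal form, 1/v = (Km/Vmax)·(1/[S]) + 1/Vmax. The two points give (1/[S], 1/v) = (3.676, 0.03937) and (0.3378, 0.01767).
Slope = (0.03937 − 0.01767)/(3.676 − 0.3378) = 0.006500; intercept = 0.03937 − 0.006500×3.676 = 0.01547.
Vmax = 1/intercept = 64.6 nmol·min⁻¹; Km = slope × Vmax = 0.006500 × 64.6 = 0.420 nM.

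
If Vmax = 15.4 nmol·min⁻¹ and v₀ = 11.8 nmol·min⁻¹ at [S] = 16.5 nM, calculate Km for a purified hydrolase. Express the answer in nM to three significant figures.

5.03 nM

v/Vmax = 11.8/15.4 = 0.7662 = [S]/(Km+[S]).
So Km + [S] = [S]/0.7662 = 21.53 nM, giving Km = 21.53 − 16.5 = 5.03 nM.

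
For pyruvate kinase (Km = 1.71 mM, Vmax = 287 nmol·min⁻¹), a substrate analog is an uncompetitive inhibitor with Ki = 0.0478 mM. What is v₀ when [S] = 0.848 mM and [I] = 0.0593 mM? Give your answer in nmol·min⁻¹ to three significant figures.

67.4 nmol·min⁻¹

α = 1 + [I]/Ki = 1 + 0.0593/0.0478 = 2.241.
For an uncompetitive inhibitor, both parameters are divided by α, giving Vmax/α and Km/α: Km,app = 0.763 mM, Vmax,app = 128 nmol·min⁻¹.
v = Vmax,app·[S]/(Km,app + [S]) = 128 × 0.848/(0.763 + 0.848) = 67.4 nmol·min⁻¹.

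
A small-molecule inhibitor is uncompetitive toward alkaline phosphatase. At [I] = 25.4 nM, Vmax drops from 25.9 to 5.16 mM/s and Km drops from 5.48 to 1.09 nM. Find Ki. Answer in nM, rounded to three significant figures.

6.32 nM

Uncompetitive: Vmax,app = Vmax/α (and Km,app = Km/α) with α = 1 + [I]/Ki.
α = Vmax/Vmax,app = 25.9/5.16 = 5.019.
Since α = 1 + [I]/Ki, [I]/Ki = 5.019 − 1 = 4.019 and Ki = 25.4/4.019 = 6.32 nM.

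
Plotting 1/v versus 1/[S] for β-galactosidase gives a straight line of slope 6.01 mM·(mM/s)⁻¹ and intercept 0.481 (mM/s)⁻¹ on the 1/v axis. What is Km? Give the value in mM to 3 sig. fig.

y-intercept = 1/Vmax ⇒ Vmax = 2.08 mM/s; slope = Km/Vmax ⇒ Km = slope × Vmax.
Km = 6.01 × 2.08 = 12.5 mM.

12.5 mM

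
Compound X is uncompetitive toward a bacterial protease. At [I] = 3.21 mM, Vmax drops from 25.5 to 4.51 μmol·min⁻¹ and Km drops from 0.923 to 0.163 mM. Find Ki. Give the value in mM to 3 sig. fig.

Uncompetitive: Vmax,app = Vmax/α (and Km,app = Km/α) with α = 1 + [I]/Ki.
α = Vmax/Vmax,app = 25.5/4.51 = 5.654.
Ki = [I]/(α − 1) = 3.21/4.654 = 0.690 mM.

0.690 mM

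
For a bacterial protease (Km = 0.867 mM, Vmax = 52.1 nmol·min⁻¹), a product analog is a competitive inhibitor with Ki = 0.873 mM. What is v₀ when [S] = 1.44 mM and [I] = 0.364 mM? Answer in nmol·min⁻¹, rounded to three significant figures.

28.1 nmol·min⁻¹

With α = 1 + [I]/Ki = 1 + 0.364/0.873 = 1.417, the competitive rate law is v = Vmax[S] / (αKm + [S]).
v = 52.1×1.44 / (1.417×0.867 + 1.44) = 75.02/2.668 = 28.1 nmol·min⁻¹.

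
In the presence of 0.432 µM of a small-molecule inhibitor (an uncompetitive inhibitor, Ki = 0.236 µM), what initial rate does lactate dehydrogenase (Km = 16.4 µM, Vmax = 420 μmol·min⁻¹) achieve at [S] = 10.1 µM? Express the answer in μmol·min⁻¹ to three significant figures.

With α = 1 + [I]/Ki = 1 + 0.432/0.236 = 2.831, the uncompetitive rate law is v = (Vmax/α)·[S] / (Km/α + [S]).
v = (420/2.831)×10.1 / (16.4/2.831 + 10.1) = 1499/15.89 = 94.3 μmol·min⁻¹.

94.3 μmol·min⁻¹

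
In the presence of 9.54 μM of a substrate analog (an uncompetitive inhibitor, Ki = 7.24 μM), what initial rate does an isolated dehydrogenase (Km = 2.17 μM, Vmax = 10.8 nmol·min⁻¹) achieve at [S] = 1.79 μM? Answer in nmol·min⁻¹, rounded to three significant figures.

3.06 nmol·min⁻¹

With α = 1 + [I]/Ki = 1 + 9.54/7.24 = 2.318, the uncompetitive rate law is v = (Vmax/α)·[S] / (Km/α + [S]).
v = (10.8/2.318)×1.79 / (2.17/2.318 + 1.79) = 8.341/2.726 = 3.06 nmol·min⁻¹.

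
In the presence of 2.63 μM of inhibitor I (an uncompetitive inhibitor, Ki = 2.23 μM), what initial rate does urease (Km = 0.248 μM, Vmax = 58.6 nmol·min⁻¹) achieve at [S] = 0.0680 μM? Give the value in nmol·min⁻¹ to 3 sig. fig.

10.1 nmol·min⁻¹

α = 1 + [I]/Ki = 1 + 2.63/2.23 = 2.179.
For an uncompetitive inhibitor, both parameters are divided by α, giving Vmax/α and Km/α: Km,app = 0.114 μM, Vmax,app = 26.9 nmol·min⁻¹.
v = Vmax,app·[S]/(Km,app + [S]) = 26.9 × 0.0680/(0.114 + 0.0680) = 10.1 nmol·min⁻¹.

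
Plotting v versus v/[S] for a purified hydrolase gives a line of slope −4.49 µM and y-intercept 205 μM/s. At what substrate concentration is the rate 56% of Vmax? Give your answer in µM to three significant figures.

5.71 µM

The Eadie–Hofstee slope gives Km = 4.49 µM (slope = −Km).
v/Vmax = [S]/(Km+[S]) = 0.56 ⇒ [S] = Km·0.56/(1−0.56) = 4.49 × 1.273 = 5.71 µM.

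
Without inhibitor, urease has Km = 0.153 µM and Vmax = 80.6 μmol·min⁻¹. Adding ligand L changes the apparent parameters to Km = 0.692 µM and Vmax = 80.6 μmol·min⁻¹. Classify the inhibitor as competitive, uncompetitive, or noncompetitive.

competitive

Km increases (0.153 → 0.692 µM) while Vmax is unchanged — the hallmark of competitive inhibition.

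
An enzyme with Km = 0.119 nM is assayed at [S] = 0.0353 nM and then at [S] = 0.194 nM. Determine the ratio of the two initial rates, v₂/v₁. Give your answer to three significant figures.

2.71

The fractional saturations are [S]/(Km+[S]) = 0.0353/0.1543 = 0.2288 and 0.194/0.3130 = 0.6198.
v₂/v₁ is just their ratio: 0.6198/0.2288 = 2.71.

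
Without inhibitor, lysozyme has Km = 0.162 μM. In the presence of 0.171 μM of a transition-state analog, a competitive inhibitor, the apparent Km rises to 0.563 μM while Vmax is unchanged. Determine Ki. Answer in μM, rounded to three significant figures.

0.0691 μM

Competitive: Km,app = α·Km with α = 1 + [I]/Ki.
α = Km,app/Km = 0.563/0.162 = 3.475.
Since α = 1 + [I]/Ki, [I]/Ki = 3.475 − 1 = 2.475 and Ki = 0.171/2.475 = 0.0691 μM.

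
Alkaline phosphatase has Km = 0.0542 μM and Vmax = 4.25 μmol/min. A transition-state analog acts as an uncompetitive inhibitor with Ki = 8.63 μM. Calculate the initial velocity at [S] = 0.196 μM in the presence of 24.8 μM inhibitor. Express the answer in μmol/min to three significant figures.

α = 1 + [I]/Ki = 1 + 24.8/8.63 = 3.874.
For an uncompetitive inhibitor, both parameters are divided by α, giving Vmax/α and Km/α: Km,app = 0.0140 μM, Vmax,app = 1.10 μmol/min.
v = Vmax,app·[S]/(Km,app + [S]) = 1.10 × 0.196/(0.0140 + 0.196) = 1.02 μmol/min.

1.02 μmol/min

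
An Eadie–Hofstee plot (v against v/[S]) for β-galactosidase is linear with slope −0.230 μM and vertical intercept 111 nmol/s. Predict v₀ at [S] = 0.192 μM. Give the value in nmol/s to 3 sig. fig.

50.5 nmol/s

In the Eadie–Hofstee form v = Vmax − Km·(v/[S]), the slope is −Km and the intercept is Vmax, so Km = 0.230 μM and Vmax = 111 nmol/s.
v = 111 × 0.192/(0.230 + 0.192) = 50.5 nmol/s.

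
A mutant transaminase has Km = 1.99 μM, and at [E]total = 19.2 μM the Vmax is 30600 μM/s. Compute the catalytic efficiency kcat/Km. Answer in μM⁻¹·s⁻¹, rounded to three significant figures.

801 μM⁻¹·s⁻¹

kcat = Vmax/[E]total = 30600/19.2 = 1590 s⁻¹.
kcat/Km = 1590/1.99 = 801 μM⁻¹·s⁻¹.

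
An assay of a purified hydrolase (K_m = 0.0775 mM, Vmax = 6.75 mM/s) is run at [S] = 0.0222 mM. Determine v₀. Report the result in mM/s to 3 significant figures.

1.50 mM/s

v = Vmax·[S]/(Km + [S]) = 6.75 × 0.0222 / (0.0775 + 0.0222)
  = 0.1498 / 0.09970 = 1.50 mM/s.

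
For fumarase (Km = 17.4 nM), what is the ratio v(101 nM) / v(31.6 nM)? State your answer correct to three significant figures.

1.32

Since Vmax cancels, v₂/v₁ = [S]₂(Km+[S]₁) / [S]₁(Km+[S]₂).
= 101×(17.4+31.6) / (31.6×(17.4+101)) = 4949/3741 = 1.32.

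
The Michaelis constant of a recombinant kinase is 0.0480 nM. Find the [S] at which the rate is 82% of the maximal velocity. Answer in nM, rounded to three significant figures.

0.219 nM

v/Vmax = [S]/(Km+[S]) = 0.82, so [S] = Km·0.82/(1 − 0.82) = 0.0480 × 4.556.
[S] = 0.219 nM.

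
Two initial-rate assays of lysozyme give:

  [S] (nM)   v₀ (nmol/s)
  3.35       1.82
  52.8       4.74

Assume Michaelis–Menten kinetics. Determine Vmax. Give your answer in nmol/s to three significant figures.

In reciprocal form, 1/v = (Km/Vmax)·(1/[S]) + 1/Vmax. The two points give (1/[S], 1/v) = (0.2985, 0.5495) and (0.01894, 0.2110).
Slope = (0.5495 − 0.2110)/(0.2985 − 0.01894) = 1.211; intercept = 0.5495 − 1.211×0.2985 = 0.1880.
Vmax = 1/intercept = 5.32 nmol/s; Km = slope × Vmax = 1.211 × 5.32 = 6.44 nM.

5.32 nmol/s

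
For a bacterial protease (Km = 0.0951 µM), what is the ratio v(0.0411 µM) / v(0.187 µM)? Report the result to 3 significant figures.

The fractional saturations are [S]/(Km+[S]) = 0.187/0.2821 = 0.6629 and 0.0411/0.1362 = 0.3018.
v₂/v₁ is just their ratio: 0.3018/0.6629 = 0.455.

0.455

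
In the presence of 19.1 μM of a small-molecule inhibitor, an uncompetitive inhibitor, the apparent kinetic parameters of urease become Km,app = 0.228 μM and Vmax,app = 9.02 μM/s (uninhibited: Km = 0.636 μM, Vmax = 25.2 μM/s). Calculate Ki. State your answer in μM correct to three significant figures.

Uncompetitive: Vmax,app = Vmax/α (and Km,app = Km/α) with α = 1 + [I]/Ki.
α = Vmax/Vmax,app = 25.2/9.02 = 2.794.
Ki = [I]/(α − 1) = 19.1/1.794 = 10.6 μM.

10.6 μM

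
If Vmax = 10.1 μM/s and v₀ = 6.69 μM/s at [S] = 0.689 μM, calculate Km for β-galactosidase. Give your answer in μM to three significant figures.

v/Vmax = 6.69/10.1 = 0.6624 = [S]/(Km+[S]).
So Km + [S] = [S]/0.6624 = 1.040 μM, giving Km = 1.040 − 0.689 = 0.351 μM.

0.351 μM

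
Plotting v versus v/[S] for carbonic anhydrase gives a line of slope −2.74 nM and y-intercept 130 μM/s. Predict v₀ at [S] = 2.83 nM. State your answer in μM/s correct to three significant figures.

66.1 μM/s

In the Eadie–Hofstee form v = Vmax − Km·(v/[S]), the slope is −Km and the intercept is Vmax, so Km = 2.74 nM and Vmax = 130 μM/s.
v = 130 × 2.83/(2.74 + 2.83) = 66.1 μM/s.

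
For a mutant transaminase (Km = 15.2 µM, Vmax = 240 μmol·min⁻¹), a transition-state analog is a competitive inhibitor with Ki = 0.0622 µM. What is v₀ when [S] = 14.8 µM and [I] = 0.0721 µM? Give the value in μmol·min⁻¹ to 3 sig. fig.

α = 1 + [I]/Ki = 1 + 0.0721/0.0622 = 2.159.
For a competitive inhibitor, Vmax is unchanged and the apparent Km becomes α·Km: Km,app = 32.8 µM, Vmax,app = 240 μmol·min⁻¹.
v = Vmax,app·[S]/(Km,app + [S]) = 240 × 14.8/(32.8 + 14.8) = 74.6 μmol·min⁻¹.

74.6 μmol·min⁻¹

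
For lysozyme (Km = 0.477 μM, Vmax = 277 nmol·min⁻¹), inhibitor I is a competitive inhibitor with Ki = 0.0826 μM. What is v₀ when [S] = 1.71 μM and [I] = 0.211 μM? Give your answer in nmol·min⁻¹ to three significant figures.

139 nmol·min⁻¹

With α = 1 + [I]/Ki = 1 + 0.211/0.0826 = 3.554, the competitive rate law is v = Vmax[S] / (αKm + [S]).
v = 277×1.71 / (3.554×0.477 + 1.71) = 473.7/3.405 = 139 nmol·min⁻¹.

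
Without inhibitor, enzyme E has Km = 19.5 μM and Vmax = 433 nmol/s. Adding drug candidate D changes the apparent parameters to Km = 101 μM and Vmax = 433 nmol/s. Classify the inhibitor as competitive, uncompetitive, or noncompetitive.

competitive

Km increases (19.5 → 101 μM) while Vmax is unchanged — the hallmark of competitive inhibition.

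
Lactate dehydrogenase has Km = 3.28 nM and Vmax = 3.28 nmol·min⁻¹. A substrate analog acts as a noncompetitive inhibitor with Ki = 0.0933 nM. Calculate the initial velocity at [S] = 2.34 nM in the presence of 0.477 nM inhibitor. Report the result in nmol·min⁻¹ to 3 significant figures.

0.223 nmol·min⁻¹

α = 1 + [I]/Ki = 1 + 0.477/0.0933 = 6.113.
For a noncompetitive inhibitor, Vmax is reduced to Vmax/α while Km is unchanged: Km,app = 3.28 nM, Vmax,app = 0.537 nmol·min⁻¹.
v = Vmax,app·[S]/(Km,app + [S]) = 0.537 × 2.34/(3.28 + 2.34) = 0.223 nmol·min⁻¹.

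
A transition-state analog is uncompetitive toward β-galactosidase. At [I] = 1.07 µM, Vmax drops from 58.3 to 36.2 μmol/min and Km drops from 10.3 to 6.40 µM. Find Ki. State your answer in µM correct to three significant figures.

1.75 µM

Uncompetitive: Vmax,app = Vmax/α (and Km,app = Km/α) with α = 1 + [I]/Ki.
α = Vmax/Vmax,app = 58.3/36.2 = 1.610.
Ki = [I]/(α − 1) = 1.07/0.6105 = 1.75 µM.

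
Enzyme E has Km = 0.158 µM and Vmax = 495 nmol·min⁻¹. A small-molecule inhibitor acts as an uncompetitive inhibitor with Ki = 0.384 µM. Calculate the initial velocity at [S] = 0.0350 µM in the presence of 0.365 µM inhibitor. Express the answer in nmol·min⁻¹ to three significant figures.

76.6 nmol·min⁻¹

With α = 1 + [I]/Ki = 1 + 0.365/0.384 = 1.951, the uncompetitive rate law is v = (Vmax/α)·[S] / (Km/α + [S]).
v = (495/1.951)×0.0350 / (0.158/1.951 + 0.0350) = 8.882/0.1160 = 76.6 nmol·min⁻¹.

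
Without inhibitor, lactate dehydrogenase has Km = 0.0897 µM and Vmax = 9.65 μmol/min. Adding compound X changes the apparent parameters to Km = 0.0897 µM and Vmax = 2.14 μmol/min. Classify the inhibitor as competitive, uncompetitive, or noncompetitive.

Vmax decreases (9.65 → 2.14 μmol/min) while Km is unchanged — pure noncompetitive inhibition.

noncompetitive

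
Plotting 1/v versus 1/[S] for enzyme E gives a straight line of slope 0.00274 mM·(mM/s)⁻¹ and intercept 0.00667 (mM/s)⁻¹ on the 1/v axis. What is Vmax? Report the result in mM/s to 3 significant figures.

150 mM/s

The y-intercept of a Lineweaver–Burk plot equals 1/Vmax, so Vmax = 1/0.00667 = 150 mM/s.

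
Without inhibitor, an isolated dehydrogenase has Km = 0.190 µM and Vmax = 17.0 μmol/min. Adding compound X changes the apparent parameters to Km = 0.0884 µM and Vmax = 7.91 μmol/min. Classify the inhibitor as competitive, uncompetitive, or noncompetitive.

uncompetitive

Both Km and Vmax decrease by the same factor (~2.15-fold) — characteristic of uncompetitive inhibition.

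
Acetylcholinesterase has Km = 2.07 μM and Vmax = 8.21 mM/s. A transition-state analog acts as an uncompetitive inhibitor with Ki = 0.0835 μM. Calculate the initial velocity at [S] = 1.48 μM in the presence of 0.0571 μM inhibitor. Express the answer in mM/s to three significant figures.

α = 1 + [I]/Ki = 1 + 0.0571/0.0835 = 1.684.
For an uncompetitive inhibitor, both parameters are divided by α, giving Vmax/α and Km/α: Km,app = 1.23 μM, Vmax,app = 4.88 mM/s.
v = Vmax,app·[S]/(Km,app + [S]) = 4.88 × 1.48/(1.23 + 1.48) = 2.66 mM/s.

2.66 mM/s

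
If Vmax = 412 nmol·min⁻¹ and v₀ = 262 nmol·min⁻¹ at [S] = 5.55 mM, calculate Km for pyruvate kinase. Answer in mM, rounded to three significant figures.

From v = Vmax[S]/(Km+[S]), Km = [S](Vmax − v)/v.
Km = 5.55 × (412 − 262) / 262 = 832.5/262 = 3.18 mM.

3.18 mM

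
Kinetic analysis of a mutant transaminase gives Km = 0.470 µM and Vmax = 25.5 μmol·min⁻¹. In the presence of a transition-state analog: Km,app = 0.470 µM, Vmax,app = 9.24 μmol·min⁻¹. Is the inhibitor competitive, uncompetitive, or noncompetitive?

Vmax decreases (25.5 → 9.24 μmol·min⁻¹) while Km is unchanged — pure noncompetitive inhibition.

noncompetitive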